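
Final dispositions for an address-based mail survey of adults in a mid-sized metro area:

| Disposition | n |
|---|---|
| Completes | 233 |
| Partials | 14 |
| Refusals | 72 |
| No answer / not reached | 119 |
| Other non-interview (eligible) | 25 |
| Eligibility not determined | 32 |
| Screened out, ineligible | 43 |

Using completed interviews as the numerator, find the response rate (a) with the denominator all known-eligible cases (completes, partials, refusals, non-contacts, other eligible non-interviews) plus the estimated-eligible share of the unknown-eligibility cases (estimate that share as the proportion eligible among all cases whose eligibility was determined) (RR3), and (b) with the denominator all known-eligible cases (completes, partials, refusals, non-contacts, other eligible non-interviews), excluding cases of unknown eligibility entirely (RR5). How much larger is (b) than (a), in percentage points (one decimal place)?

Num → 233
Known eligible → 233 + 14 + 72 + 119 + 25 = 463
e = 463 / (463 + 43) = 463 / 506 = 0.9150
Eligible share of unknowns → 0.9150 × 32 = 29.28
Denominator → 463 + 29.28 = 492.28
RR3 = 233 / 492.28 = 0.4733
Denominator → 233 + 14 + 72 + 119 + 25 = 463
RR5 = 233 / 463 = 0.5032
Difference = 50.32 − 47.33 = 2.99 percentage points

3.0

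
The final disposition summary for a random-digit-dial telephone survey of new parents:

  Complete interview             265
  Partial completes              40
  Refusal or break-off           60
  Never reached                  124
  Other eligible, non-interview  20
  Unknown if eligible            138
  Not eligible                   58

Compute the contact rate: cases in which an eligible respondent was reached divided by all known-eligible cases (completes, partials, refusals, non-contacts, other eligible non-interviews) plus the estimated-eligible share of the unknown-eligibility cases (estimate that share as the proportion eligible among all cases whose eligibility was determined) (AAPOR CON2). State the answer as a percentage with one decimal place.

60.8%

Top = 265 + 40 + 60 + 20 = 385
Known eligible = 265 + 40 + 60 + 124 + 20 = 509
e = 509 / (509 + 58) = 509 / 567 = 0.8977
e × U = 0.8977 × 138 = 123.88
Denominator = 509 + 123.88 = 632.88
CON2 = 385 / 632.88 = 0.6083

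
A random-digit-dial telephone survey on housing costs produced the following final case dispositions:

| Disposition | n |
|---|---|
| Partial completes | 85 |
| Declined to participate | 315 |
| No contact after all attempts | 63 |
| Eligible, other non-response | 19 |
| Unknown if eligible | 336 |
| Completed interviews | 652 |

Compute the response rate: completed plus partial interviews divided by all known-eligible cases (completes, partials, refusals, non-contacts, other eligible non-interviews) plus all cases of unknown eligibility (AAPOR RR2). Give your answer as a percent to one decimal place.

50.1%

Numerator: 652 + 85 = 737
Base: 652 + 85 + 315 + 63 + 19 + 336 = 1470
RR2 = 737 / 1470 = 0.5014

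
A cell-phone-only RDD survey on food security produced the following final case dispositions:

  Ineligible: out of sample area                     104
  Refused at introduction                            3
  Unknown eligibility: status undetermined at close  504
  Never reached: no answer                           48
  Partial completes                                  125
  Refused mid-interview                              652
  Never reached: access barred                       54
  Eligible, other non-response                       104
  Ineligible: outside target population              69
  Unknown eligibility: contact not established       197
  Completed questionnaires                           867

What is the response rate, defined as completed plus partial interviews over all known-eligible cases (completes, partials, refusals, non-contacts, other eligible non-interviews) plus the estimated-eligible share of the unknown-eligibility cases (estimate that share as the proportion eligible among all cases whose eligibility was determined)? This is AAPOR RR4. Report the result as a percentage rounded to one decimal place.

Refusals = 3 + 652 = 655
No answer / not reached = 48 + 54 = 102
Unknown if eligible = 197 + 504 = 701
Ineligible = 69 + 104 = 173
Num → 867 + 125 = 992
Determined eligible → 867 + 125 + 655 + 102 + 104 = 1853
e = 1853 / (1853 + 173) = 1853 / 2026 = 0.9146
Eligible share of unknowns → 0.9146 × 701 = 641.13
Base → 1853 + 641.13 = 2494.13
RR4 = 992 / 2494.13 = 0.3977

39.8%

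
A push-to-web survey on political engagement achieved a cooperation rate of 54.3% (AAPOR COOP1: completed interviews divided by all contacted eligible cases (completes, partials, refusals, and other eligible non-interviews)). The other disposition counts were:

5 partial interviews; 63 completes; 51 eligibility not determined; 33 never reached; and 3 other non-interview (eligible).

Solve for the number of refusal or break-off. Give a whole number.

COOP1 = 63 / D = 0.543
D = 63 / 0.543 = 116.0
Other denominator terms total 71
refusal or break-off = 116.0 − 71 ≈ 45

45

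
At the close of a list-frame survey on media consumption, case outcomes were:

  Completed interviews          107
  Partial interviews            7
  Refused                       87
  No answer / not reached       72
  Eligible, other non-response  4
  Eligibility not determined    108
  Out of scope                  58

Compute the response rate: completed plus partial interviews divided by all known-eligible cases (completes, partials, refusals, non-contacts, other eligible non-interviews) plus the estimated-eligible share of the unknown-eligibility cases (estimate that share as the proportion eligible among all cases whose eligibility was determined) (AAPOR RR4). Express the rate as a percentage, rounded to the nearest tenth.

31.1%

Num: 107 + 7 = 114
Known eligible: 107 + 7 + 87 + 72 + 4 = 277
e = 277 / (277 + 58) = 277 / 335 = 0.8269
Eligible share of unknowns: 0.8269 × 108 = 89.31
Denominator: 277 + 89.31 = 366.31
RR4 = 114 / 366.31 = 0.3112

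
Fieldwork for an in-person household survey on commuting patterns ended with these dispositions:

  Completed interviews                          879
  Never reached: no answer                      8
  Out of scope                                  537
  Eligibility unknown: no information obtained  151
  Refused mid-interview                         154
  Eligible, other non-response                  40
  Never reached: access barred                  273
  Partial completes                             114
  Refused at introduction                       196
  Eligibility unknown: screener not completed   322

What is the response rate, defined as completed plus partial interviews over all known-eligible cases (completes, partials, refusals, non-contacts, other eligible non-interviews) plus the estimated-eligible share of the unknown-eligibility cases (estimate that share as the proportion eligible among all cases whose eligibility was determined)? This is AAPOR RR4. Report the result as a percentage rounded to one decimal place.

Refused = 196 + 154 = 350
No answer / not reached = 8 + 273 = 281
Eligibility not determined = 322 + 151 = 473
Top → 879 + 114 = 993
Known eligible → 879 + 114 + 350 + 281 + 40 = 1664
e = 1664 / (1664 + 537) = 1664 / 2201 = 0.7560
Estimated eligible among unknowns → 0.7560 × 473 = 357.59
Denom → 1664 + 357.59 = 2021.59
RR4 = 993 / 2021.59 = 0.4912

49.1%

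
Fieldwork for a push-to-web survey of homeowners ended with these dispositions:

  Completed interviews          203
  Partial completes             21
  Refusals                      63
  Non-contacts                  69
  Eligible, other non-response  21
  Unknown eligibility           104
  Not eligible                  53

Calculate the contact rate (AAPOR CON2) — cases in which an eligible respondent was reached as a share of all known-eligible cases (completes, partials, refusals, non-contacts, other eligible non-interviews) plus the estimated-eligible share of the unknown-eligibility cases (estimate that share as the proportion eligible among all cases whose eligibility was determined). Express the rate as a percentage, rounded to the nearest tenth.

65.8%

Numerator = 203 + 21 + 63 + 21 = 308
Determined eligible = 203 + 21 + 63 + 69 + 21 = 377
e = 377 / (377 + 53) = 377 / 430 = 0.8767
Estimated eligible among unknowns = 0.8767 × 104 = 91.18
Denominator = 377 + 91.18 = 468.18
CON2 = 308 / 468.18 = 0.6579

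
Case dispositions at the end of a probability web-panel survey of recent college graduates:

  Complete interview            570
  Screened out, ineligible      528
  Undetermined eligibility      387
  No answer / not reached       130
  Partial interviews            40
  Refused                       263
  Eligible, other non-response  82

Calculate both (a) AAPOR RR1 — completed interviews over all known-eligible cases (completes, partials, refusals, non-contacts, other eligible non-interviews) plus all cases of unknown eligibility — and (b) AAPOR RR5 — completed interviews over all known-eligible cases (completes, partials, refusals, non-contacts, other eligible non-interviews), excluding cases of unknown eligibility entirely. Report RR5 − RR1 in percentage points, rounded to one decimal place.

Num → 570
Denominator → 570 + 40 + 263 + 130 + 82 + 387 = 1472
RR1 = 570 / 1472 = 0.3872
Denominator → 570 + 40 + 263 + 130 + 82 = 1085
RR5 = 570 / 1085 = 0.5253
Difference = 52.53 − 38.72 = 13.81 percentage points

13.8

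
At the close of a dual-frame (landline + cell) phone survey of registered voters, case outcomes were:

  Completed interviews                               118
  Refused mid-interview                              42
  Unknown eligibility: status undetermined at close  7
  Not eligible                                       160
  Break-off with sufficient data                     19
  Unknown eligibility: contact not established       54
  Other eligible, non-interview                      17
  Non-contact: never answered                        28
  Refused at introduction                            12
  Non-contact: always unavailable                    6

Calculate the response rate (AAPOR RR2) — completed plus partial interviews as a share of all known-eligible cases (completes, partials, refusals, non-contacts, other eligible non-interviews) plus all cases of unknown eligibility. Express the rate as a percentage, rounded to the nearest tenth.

45.2%

Refusals = 12 + 42 = 54
No contact after all attempts = 28 + 6 = 34
Eligibility not determined = 54 + 7 = 61
Numerator → 118 + 19 = 137
Denominator → 118 + 19 + 54 + 34 + 17 + 61 = 303
RR2 = 137 / 303 = 0.4521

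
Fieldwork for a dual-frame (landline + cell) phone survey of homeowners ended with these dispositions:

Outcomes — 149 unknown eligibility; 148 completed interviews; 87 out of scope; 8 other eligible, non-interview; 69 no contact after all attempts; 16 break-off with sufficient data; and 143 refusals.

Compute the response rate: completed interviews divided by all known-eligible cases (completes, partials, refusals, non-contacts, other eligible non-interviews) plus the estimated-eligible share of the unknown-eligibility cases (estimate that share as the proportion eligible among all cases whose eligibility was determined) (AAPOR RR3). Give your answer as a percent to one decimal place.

29.3%

Numerator = 148
Determined eligible = 148 + 16 + 143 + 69 + 8 = 384
e = 384 / (384 + 87) = 384 / 471 = 0.8153
e × U = 0.8153 × 149 = 121.48
Denominator = 384 + 121.48 = 505.48
RR3 = 148 / 505.48 = 0.2928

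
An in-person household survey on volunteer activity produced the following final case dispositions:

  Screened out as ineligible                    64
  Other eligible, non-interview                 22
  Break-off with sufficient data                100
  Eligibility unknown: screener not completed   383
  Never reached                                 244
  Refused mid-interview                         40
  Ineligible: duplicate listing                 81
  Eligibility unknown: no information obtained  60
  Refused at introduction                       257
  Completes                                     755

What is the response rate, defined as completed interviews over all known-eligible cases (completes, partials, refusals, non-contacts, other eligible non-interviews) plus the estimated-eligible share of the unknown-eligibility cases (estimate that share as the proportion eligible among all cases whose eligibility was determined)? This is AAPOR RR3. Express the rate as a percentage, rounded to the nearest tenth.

41.5%

Refusal or break-off = 257 + 40 = 297
Undetermined eligibility = 383 + 60 = 443
Not eligible = 64 + 81 = 145
Numerator → 755
Known eligible → 755 + 100 + 297 + 244 + 22 = 1418
e = 1418 / (1418 + 145) = 1418 / 1563 = 0.9072
e × U → 0.9072 × 443 = 401.89
Denom → 1418 + 401.89 = 1819.89
RR3 = 755 / 1819.89 = 0.4149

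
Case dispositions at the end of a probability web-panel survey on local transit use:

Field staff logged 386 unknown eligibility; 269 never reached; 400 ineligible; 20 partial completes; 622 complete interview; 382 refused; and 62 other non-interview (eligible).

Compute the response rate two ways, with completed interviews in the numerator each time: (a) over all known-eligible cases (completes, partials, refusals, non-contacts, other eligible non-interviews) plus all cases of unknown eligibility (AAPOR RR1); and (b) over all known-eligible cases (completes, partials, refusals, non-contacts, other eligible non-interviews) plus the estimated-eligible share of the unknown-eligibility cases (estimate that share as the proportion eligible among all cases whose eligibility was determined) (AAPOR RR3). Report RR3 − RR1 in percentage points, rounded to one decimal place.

1.9

Numerator: 622
Denom: 622 + 20 + 382 + 269 + 62 + 386 = 1741
RR1 = 622 / 1741 = 0.3573
Eligible (known): 622 + 20 + 382 + 269 + 62 = 1355
e = 1355 / (1355 + 400) = 1355 / 1755 = 0.7721
Estimated eligible among unknowns: 0.7721 × 386 = 298.03
Denom: 1355 + 298.03 = 1653.03
RR3 = 622 / 1653.03 = 0.3763
Difference = 37.63 − 35.73 = 1.90 percentage points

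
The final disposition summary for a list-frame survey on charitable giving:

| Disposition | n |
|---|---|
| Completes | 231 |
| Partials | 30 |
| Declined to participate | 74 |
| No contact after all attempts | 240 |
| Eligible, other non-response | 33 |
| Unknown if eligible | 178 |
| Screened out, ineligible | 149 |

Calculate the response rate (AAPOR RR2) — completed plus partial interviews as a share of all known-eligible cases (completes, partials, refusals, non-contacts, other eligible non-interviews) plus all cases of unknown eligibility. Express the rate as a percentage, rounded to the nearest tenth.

33.2%

Numerator → 231 + 30 = 261
Base → 231 + 30 + 74 + 240 + 33 + 178 = 786
RR2 = 261 / 786 = 0.3321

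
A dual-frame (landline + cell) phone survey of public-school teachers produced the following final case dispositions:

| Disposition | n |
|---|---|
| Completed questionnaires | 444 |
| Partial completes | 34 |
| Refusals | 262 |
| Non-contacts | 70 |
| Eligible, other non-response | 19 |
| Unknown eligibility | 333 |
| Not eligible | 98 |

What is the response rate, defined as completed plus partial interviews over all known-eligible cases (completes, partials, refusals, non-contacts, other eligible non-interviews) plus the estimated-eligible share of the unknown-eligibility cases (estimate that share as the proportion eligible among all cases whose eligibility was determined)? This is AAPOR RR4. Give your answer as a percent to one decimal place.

42.4%

Num → 444 + 34 = 478
Eligible (known) → 444 + 34 + 262 + 70 + 19 = 829
e = 829 / (829 + 98) = 829 / 927 = 0.8943
Eligible share of unknowns → 0.8943 × 333 = 297.80
Base → 829 + 297.80 = 1126.80
RR4 = 478 / 1126.80 = 0.4242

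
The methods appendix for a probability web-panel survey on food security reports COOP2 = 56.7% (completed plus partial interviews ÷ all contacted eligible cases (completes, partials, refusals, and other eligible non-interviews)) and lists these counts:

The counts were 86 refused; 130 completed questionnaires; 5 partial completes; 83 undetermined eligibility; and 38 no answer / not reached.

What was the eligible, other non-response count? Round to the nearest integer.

Top → 130 + 5 = 135
COOP2 = 135 / D = 0.567
D = 135 / 0.567 = 238.1
Rest of base = 221
eligible, other non-response = 238.1 − 221 ≈ 17

17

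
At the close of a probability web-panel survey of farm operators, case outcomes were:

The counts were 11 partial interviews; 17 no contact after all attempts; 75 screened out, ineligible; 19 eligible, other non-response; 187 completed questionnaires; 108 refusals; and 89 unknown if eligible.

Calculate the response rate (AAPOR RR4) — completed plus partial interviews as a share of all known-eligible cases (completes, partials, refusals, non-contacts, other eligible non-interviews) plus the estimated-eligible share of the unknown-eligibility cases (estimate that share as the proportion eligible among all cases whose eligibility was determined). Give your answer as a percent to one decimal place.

Top = 187 + 11 = 198
Known eligible = 187 + 11 + 108 + 17 + 19 = 342
e = 342 / (342 + 75) = 342 / 417 = 0.8201
Estimated eligible among unknowns = 0.8201 × 89 = 72.99
Denom = 342 + 72.99 = 414.99
RR4 = 198 / 414.99 = 0.4771

47.7%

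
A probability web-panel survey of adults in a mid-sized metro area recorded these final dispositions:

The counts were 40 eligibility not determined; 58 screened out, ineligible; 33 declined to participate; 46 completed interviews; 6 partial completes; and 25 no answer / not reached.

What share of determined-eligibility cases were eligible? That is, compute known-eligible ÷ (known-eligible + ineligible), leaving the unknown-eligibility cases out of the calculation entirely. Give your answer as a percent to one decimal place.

Eligible (known) → 46 + 6 + 33 + 25 = 110
e = 110 / (110 + 58) = 110 / 168 = 0.6548

65.5%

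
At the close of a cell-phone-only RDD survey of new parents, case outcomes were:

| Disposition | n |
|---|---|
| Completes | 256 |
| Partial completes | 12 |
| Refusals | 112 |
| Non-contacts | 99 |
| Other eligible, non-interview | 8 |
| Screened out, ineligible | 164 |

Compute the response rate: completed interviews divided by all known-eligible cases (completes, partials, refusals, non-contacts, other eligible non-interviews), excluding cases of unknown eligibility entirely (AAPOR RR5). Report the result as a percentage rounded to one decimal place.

52.6%

Numerator: 256
Denominator: 256 + 12 + 112 + 99 + 8 = 487
RR5 = 256 / 487 = 0.5257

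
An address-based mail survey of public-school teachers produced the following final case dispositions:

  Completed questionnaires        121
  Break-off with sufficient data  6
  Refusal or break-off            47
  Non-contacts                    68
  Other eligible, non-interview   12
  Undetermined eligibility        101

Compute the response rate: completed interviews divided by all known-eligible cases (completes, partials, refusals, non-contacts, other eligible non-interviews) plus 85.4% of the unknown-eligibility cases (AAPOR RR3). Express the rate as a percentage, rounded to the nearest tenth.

Num = 121
Determined eligible = 121 + 6 + 47 + 68 + 12 = 254
e × U = 0.8540 × 101 = 86.25
Denominator = 254 + 86.25 = 340.25
RR3 = 121 / 340.25 = 0.3556

35.6%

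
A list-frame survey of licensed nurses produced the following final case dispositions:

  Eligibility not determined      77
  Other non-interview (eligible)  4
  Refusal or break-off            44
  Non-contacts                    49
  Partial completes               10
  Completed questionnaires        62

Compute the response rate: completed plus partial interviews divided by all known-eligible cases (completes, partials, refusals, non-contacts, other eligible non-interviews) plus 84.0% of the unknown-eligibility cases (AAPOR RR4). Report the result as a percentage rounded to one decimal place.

Numerator: 62 + 10 = 72
Known eligible: 62 + 10 + 44 + 49 + 4 = 169
Eligible share of unknowns: 0.8400 × 77 = 64.68
Base: 169 + 64.68 = 233.68
RR4 = 72 / 233.68 = 0.3081

30.8%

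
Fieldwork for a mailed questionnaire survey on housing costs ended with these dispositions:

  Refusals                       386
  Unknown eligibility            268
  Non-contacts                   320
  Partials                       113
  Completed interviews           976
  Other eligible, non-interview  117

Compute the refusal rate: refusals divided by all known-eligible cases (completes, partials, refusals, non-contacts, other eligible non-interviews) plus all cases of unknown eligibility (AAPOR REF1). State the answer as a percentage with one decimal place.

Top: 386
Denominator: 976 + 113 + 386 + 320 + 117 + 268 = 2180
REF1 = 386 / 2180 = 0.1771

17.7%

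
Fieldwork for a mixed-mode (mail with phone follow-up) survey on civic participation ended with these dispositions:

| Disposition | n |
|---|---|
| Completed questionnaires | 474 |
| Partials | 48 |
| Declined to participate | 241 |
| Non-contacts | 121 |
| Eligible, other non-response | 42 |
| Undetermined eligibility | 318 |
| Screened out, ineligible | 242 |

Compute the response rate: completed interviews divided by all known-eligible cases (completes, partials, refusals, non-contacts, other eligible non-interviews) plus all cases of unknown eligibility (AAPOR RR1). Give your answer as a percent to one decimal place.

38.1%

Top = 474
Denominator = 474 + 48 + 241 + 121 + 42 + 318 = 1244
RR1 = 474 / 1244 = 0.3810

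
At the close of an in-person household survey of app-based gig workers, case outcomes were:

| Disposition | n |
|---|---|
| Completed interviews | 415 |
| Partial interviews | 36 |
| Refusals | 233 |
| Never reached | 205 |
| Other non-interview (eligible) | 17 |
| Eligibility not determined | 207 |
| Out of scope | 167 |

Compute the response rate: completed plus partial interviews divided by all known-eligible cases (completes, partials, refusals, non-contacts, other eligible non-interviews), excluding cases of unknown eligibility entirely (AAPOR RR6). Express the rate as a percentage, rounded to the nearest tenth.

Num: 415 + 36 = 451
Base: 415 + 36 + 233 + 205 + 17 = 906
RR6 = 451 / 906 = 0.4978

49.8%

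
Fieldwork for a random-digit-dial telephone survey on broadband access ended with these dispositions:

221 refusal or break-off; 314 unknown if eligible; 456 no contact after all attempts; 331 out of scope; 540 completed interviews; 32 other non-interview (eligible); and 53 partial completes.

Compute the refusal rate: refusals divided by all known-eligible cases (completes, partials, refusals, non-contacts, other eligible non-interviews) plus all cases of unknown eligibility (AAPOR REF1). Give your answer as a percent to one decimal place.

13.7%

Top = 221
Base = 540 + 53 + 221 + 456 + 32 + 314 = 1616
REF1 = 221 / 1616 = 0.1368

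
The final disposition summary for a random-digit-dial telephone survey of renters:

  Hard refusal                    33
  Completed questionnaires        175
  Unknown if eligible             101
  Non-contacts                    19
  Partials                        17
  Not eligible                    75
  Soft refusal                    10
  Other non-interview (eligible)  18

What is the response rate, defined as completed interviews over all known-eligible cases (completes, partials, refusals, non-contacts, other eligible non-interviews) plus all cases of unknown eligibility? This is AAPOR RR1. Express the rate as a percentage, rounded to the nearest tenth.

46.9%

Declined to participate = 33 + 10 = 43
Top = 175
Denominator = 175 + 17 + 43 + 19 + 18 + 101 = 373
RR1 = 175 / 373 = 0.4692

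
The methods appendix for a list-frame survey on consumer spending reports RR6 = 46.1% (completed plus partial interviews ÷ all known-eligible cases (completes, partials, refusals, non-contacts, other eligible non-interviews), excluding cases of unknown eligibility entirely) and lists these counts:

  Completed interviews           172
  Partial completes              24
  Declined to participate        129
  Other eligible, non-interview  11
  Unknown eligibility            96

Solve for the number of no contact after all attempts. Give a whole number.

89

Numerator: 172 + 24 = 196
RR6 = 196 / D = 0.461
D = 196 / 0.461 = 425.2
Rest of base = 336
no contact after all attempts = 425.2 − 336 ≈ 89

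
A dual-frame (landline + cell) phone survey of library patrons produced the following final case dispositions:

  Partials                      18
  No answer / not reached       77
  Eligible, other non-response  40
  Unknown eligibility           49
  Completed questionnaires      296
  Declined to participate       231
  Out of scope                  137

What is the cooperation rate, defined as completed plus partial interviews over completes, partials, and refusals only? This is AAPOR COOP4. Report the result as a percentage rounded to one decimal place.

57.6%

Top: 296 + 18 = 314
Denominator: 296 + 18 + 231 = 545
COOP4 = 314 / 545 = 0.5761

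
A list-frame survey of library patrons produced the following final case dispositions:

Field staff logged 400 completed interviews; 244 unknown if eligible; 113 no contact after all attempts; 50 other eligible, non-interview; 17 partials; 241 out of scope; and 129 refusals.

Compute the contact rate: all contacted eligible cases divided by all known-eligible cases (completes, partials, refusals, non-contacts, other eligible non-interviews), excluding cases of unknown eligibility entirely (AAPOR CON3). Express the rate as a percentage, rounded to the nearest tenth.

84.1%

Numerator = 400 + 17 + 129 + 50 = 596
Denominator = 400 + 17 + 129 + 113 + 50 = 709
CON3 = 596 / 709 = 0.8406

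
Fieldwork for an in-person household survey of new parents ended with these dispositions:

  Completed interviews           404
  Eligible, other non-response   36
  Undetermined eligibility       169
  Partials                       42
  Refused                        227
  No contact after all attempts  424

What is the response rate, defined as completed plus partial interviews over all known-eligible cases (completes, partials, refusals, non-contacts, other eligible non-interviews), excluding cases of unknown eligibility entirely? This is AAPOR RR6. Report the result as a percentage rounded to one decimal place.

39.4%

Top: 404 + 42 = 446
Denominator: 404 + 42 + 227 + 424 + 36 = 1133
RR6 = 446 / 1133 = 0.3936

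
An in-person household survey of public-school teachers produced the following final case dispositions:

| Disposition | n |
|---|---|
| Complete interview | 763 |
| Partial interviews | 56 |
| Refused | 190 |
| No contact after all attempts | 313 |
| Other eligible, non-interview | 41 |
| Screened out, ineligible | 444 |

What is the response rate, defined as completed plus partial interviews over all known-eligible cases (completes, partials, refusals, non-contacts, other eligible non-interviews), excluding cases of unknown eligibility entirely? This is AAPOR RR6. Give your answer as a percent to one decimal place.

60.1%

Top: 763 + 56 = 819
Denominator: 763 + 56 + 190 + 313 + 41 = 1363
RR6 = 819 / 1363 = 0.6009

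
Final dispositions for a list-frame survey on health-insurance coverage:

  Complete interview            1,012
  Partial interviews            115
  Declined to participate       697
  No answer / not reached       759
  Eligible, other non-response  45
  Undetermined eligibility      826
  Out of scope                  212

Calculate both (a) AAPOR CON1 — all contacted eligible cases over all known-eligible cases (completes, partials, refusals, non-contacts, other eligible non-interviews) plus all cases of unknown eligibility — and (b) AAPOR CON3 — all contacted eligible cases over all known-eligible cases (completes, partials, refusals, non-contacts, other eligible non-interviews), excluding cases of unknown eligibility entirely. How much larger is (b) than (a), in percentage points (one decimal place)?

Numerator: 1012 + 115 + 697 + 45 = 1869
Base: 1012 + 115 + 697 + 759 + 45 + 826 = 3454
CON1 = 1869 / 3454 = 0.5411
Base: 1012 + 115 + 697 + 759 + 45 = 2628
CON3 = 1869 / 2628 = 0.7112
Difference = 71.12 − 54.11 = 17.01 percentage points

17.0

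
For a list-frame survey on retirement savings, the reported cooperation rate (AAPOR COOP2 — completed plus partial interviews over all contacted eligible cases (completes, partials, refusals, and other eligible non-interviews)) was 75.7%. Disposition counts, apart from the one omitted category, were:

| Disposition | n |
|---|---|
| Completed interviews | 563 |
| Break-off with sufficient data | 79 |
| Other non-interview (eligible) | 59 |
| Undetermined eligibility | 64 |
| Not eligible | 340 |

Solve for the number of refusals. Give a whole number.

Numerator → 563 + 79 = 642
COOP2 = 642 / D = 0.757
D = 642 / 0.757 = 848.1
Other denominator terms total 701
refusals = 848.1 − 701 ≈ 147

147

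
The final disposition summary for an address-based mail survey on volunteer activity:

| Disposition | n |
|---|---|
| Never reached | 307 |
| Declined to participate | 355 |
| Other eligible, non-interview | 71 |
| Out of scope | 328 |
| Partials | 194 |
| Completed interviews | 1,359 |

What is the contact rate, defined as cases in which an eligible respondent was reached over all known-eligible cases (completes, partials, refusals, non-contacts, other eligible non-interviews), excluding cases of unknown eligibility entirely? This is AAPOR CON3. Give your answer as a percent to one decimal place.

Numerator = 1359 + 194 + 355 + 71 = 1979
Denominator = 1359 + 194 + 355 + 307 + 71 = 2286
CON3 = 1979 / 2286 = 0.8657

86.6%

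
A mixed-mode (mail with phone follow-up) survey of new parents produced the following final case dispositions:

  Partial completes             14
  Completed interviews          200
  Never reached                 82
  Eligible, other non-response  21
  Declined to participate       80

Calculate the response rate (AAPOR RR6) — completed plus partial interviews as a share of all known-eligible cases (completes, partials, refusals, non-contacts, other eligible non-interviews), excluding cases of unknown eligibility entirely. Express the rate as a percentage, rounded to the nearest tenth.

Top → 200 + 14 = 214
Denom → 200 + 14 + 80 + 82 + 21 = 397
RR6 = 214 / 397 = 0.5390

53.9%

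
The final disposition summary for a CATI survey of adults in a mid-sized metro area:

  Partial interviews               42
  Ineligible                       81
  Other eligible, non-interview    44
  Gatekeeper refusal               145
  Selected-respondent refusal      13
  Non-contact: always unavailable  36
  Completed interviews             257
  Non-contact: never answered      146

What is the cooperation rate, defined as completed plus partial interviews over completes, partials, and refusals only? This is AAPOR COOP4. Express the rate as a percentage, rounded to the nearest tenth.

65.4%

Refused = 145 + 13 = 158
No contact after all attempts = 146 + 36 = 182
Top → 257 + 42 = 299
Base → 257 + 42 + 158 = 457
COOP4 = 299 / 457 = 0.6543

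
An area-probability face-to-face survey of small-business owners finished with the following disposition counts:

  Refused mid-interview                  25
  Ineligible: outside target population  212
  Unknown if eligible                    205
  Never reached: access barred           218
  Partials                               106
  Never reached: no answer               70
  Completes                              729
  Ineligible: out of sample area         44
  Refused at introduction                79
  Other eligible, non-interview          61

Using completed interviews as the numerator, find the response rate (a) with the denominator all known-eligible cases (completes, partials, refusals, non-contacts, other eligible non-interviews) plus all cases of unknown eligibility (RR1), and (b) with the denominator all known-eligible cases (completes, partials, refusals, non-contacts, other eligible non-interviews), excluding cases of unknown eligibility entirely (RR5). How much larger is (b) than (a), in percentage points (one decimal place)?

7.8

Refused = 79 + 25 = 104
Never reached = 70 + 218 = 288
Ineligible = 212 + 44 = 256
Top = 729
Denominator = 729 + 106 + 104 + 288 + 61 + 205 = 1493
RR1 = 729 / 1493 = 0.4883
Denominator = 729 + 106 + 104 + 288 + 61 = 1288
RR5 = 729 / 1288 = 0.5660
Difference = 56.60 − 48.83 = 7.77 percentage points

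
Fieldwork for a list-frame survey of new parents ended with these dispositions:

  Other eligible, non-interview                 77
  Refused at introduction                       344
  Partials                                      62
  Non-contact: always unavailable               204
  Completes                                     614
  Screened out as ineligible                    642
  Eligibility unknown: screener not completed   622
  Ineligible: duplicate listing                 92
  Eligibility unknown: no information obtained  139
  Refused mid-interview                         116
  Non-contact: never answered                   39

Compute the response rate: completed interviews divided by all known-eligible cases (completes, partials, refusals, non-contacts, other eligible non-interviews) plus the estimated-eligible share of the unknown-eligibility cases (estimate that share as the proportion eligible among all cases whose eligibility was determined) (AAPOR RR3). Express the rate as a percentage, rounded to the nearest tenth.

31.3%

Refusal or break-off = 344 + 116 = 460
No answer / not reached = 39 + 204 = 243
Unknown eligibility = 622 + 139 = 761
Ineligible = 642 + 92 = 734
Num: 614
Determined eligible: 614 + 62 + 460 + 243 + 77 = 1456
e = 1456 / (1456 + 734) = 1456 / 2190 = 0.6648
Estimated eligible among unknowns: 0.6648 × 761 = 505.91
Denominator: 1456 + 505.91 = 1961.91
RR3 = 614 / 1961.91 = 0.3130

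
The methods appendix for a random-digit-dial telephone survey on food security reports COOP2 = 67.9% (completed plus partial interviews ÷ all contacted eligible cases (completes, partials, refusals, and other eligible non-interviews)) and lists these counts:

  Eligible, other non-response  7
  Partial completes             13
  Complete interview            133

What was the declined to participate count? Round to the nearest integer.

Top: 133 + 13 = 146
COOP2 = 146 / D = 0.679
D = 146 / 0.679 = 215.0
Rest of base = 153
declined to participate = 215.0 − 153 ≈ 62

62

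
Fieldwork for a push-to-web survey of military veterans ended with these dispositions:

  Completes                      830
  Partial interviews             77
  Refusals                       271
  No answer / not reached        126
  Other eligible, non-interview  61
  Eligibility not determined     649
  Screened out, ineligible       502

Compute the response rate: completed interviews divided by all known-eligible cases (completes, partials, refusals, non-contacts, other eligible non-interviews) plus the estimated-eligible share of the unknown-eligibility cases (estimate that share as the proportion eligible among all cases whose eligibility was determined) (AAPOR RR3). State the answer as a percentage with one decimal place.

45.1%

Top: 830
Known eligible: 830 + 77 + 271 + 126 + 61 = 1365
e = 1365 / (1365 + 502) = 1365 / 1867 = 0.7311
e × U: 0.7311 × 649 = 474.48
Base: 1365 + 474.48 = 1839.48
RR3 = 830 / 1839.48 = 0.4512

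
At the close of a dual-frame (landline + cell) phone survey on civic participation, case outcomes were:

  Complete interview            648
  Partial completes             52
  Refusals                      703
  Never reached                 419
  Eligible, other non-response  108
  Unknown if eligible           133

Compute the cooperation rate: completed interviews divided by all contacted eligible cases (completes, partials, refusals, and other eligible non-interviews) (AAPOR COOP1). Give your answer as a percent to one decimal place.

Num = 648
Base = 648 + 52 + 703 + 108 = 1511
COOP1 = 648 / 1511 = 0.4289

42.9%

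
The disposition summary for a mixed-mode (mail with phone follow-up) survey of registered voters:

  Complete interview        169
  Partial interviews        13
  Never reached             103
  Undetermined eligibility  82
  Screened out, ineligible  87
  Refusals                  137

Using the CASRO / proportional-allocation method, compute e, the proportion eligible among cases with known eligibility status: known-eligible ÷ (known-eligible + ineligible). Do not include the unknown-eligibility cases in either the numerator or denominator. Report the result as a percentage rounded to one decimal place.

Determined eligible = 169 + 13 + 137 + 103 = 422
e = 422 / (422 + 87) = 422 / 509 = 0.8291

82.9%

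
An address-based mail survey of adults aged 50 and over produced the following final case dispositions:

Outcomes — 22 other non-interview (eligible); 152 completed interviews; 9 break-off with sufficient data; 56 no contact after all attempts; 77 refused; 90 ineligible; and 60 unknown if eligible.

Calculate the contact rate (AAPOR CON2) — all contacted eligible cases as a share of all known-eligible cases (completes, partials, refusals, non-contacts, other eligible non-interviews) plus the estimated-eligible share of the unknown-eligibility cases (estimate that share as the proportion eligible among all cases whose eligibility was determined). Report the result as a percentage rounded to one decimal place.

Num: 152 + 9 + 77 + 22 = 260
Determined eligible: 152 + 9 + 77 + 56 + 22 = 316
e = 316 / (316 + 90) = 316 / 406 = 0.7783
Eligible share of unknowns: 0.7783 × 60 = 46.70
Denominator: 316 + 46.70 = 362.70
CON2 = 260 / 362.70 = 0.7168

71.7%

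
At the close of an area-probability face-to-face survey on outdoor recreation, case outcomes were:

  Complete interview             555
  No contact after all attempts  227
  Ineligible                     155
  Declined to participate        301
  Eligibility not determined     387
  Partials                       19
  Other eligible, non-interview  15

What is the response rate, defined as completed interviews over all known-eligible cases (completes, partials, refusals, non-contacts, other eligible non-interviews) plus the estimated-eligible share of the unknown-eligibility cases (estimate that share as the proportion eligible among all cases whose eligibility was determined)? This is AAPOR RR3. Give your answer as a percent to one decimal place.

38.1%

Top: 555
Determined eligible: 555 + 19 + 301 + 227 + 15 = 1117
e = 1117 / (1117 + 155) = 1117 / 1272 = 0.8781
Eligible share of unknowns: 0.8781 × 387 = 339.82
Denominator: 1117 + 339.82 = 1456.82
RR3 = 555 / 1456.82 = 0.3810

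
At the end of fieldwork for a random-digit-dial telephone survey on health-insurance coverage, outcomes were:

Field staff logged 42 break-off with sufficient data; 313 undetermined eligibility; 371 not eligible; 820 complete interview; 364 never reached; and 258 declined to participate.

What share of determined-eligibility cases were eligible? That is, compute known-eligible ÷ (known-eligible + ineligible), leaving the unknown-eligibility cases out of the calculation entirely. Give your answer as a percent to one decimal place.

80.0%

Known eligible: 820 + 42 + 258 + 364 = 1484
e = 1484 / (1484 + 371) = 1484 / 1855 = 0.8000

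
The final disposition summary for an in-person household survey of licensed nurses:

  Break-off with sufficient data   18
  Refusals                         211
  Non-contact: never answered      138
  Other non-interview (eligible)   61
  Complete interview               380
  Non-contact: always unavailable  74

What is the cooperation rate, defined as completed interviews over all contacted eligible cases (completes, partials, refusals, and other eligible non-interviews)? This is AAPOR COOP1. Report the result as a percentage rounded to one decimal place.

56.7%

Never reached = 138 + 74 = 212
Numerator: 380
Base: 380 + 18 + 211 + 61 = 670
COOP1 = 380 / 670 = 0.5672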